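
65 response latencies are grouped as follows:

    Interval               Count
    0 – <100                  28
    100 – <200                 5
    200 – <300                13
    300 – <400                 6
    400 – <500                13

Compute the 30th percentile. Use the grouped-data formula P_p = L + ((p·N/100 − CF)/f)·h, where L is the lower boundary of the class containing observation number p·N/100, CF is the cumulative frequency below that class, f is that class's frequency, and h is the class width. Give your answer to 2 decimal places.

N = 65; target position k = 30/100 · 65 = 19.5.
Cumulative frequencies: 28, 33, 46, 52, 65.
Observation 19.5 falls in the class 0 – <100.
L = 0, CF = 0, f = 28, h = 100.
P30 = 0 + ((19.5 − 0)/28)·100 = 0 + 69.6429 = 69.6429.

69.64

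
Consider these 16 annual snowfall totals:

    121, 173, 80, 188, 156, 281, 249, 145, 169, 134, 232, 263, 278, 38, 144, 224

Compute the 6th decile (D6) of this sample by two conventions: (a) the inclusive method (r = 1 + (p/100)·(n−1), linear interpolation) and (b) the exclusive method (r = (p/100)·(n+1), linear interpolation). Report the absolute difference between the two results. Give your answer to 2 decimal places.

7.20

Sorted: 38, 80, 121, 134, 144, 145, 156, 169, 173, 188, 224, 232, 249, 263, 278, 281.
n = 16.
(a) r = 10 → value at rank 10 = 188.
(b) r = 10.2; between ranks 10 (188) and 11 (224): 195.2.
|188 − 195.2| = 7.2.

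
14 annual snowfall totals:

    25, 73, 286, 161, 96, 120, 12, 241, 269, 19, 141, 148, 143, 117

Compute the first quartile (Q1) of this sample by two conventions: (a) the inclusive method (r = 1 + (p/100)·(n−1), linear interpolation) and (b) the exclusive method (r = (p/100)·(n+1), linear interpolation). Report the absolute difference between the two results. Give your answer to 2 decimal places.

17.75

Sorted: 12, 19, 25, 73, 96, 117, 120, 141, 143, 148, 161, 241, 269, 286.
n = 14.
(a) r = 4.25; between ranks 4 (73) and 5 (96): 78.75.
(b) r = 3.75; between ranks 3 (25) and 4 (73): 61.
|78.75 − 61| = 17.75.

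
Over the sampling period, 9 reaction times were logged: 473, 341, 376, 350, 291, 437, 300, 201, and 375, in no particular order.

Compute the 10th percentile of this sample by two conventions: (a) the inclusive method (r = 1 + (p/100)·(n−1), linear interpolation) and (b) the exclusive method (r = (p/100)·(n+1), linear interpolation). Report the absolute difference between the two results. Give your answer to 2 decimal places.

72.00

Sorted: 201, 291, 300, 341, 350, 375, 376, 437, 473.
n = 9.
(a) r = 1.8; between ranks 1 (201) and 2 (291): 273.
(b) r = 1 → value at rank 1 = 201.
|273 − 201| = 72.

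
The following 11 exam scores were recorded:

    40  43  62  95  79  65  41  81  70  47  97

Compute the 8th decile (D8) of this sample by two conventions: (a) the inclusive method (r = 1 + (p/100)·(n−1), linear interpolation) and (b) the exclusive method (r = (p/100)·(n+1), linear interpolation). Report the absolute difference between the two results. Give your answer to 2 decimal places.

8.40

Sorted: 40, 41, 43, 47, 62, 65, 70, 79, 81, 95, 97.
n = 11.
(a) r = 9 → value at rank 9 = 81.
(b) r = 9.6; between ranks 9 (81) and 10 (95): 89.4.
|81 − 89.4| = 8.4.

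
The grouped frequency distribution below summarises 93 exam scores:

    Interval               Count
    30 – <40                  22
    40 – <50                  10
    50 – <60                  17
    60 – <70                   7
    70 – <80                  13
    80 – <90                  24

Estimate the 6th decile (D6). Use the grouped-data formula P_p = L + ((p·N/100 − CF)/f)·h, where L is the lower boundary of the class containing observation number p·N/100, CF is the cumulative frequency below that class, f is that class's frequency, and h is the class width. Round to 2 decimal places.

N = 93; target position k = 60/100 · 93 = 55.8.
Cumulative frequencies: 22, 32, 49, 56, 69, 93.
Observation 55.8 falls in the class 60 – <70.
L = 60, CF = 49, f = 7, h = 10.
P60 = 60 + ((55.8 − 49)/7)·10 = 60 + 9.71429 = 69.7143.

69.71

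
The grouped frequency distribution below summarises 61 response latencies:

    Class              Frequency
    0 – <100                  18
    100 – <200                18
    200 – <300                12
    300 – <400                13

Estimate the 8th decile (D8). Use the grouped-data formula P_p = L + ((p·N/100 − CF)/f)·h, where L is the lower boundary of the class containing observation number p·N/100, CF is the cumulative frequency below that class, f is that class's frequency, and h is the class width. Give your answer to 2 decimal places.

306.15

N = 61; target position k = 80/100 · 61 = 48.8.
Cumulative frequencies: 18, 36, 48, 61.
Observation 48.8 falls in the class 300 – <400.
L = 300, CF = 48, f = 13, h = 100.
P80 = 300 + ((48.8 − 48)/13)·100 = 300 + 6.15385 = 306.154.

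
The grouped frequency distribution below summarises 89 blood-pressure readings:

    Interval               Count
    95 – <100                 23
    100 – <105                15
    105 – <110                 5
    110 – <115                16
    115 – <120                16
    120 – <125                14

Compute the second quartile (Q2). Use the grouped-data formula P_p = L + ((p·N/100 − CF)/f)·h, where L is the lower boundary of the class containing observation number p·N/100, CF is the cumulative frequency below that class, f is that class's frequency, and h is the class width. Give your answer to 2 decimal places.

110.47

N = 89; target position k = 50/100 · 89 = 44.5.
Cumulative frequencies: 23, 38, 43, 59, 75, 89.
Observation 44.5 falls in the class 110 – <115.
L = 110, CF = 43, f = 16, h = 5.
P50 = 110 + ((44.5 − 43)/16)·5 = 110 + 0.46875 = 110.469.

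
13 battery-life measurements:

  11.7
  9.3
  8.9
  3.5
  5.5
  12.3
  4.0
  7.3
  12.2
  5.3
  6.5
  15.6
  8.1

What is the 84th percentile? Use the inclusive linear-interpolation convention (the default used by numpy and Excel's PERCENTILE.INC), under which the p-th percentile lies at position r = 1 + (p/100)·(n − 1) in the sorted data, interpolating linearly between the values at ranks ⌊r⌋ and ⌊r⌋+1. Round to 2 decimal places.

12.21

Sorted: 3.5, 4.0, 5.3, 5.5, 6.5, 7.3, 8.1, 8.9, 9.3, 11.7, 12.2, 12.3, 15.6.
n = 13.
r = 1 + (84/100)·(13 − 1) = 1 + 10.08 = 11.08.
Rank 11 is 12.2 and rank 12 is 12.3.
Interpolate: 12.2 + 0.08·(12.3 − 12.2) = 12.2 + 0.08·0.1 = 12.208.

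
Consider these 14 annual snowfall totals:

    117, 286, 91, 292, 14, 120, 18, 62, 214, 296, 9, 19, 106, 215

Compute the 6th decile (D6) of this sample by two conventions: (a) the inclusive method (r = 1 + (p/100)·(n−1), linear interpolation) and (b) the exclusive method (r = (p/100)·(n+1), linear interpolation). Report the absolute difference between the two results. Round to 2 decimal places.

Sorted: 9, 14, 18, 19, 62, 91, 106, 117, 120, 214, 215, 286, 292, 296.
n = 14.
(a) r = 8.8; between ranks 8 (117) and 9 (120): 119.4.
(b) r = 9 → value at rank 9 = 120.
|119.4 − 120| = 0.6.

0.60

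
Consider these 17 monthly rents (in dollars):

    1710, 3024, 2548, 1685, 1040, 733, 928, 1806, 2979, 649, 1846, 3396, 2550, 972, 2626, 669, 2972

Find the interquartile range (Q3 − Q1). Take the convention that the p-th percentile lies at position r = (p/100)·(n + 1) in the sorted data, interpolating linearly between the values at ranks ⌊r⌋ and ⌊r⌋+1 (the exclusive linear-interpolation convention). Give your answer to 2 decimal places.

1849.00

Sorted: 649, 669, 733, 928, 972, 1040, 1685, 1710, 1806, 1846, 2548, 2550, 2626, 2972, 2979, 3024, 3396.
n = 17.
P25: r = 4.5; ranks 4–5 are 928, 972; interpolating gives 950.
P75: r = 13.5; ranks 13–14 are 2626, 2972; interpolating gives 2799.
Difference: 2799 − 950 = 1849.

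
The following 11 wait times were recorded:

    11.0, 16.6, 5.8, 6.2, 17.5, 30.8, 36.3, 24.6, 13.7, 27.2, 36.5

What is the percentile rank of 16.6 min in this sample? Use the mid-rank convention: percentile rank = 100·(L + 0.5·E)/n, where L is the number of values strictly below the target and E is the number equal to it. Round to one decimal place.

Sorted: 5.8, 6.2, 11.0, 13.7, 16.6, 17.5, 24.6, 27.2, 30.8, 36.3, 36.5.
Count below 16.6: L = 4; count equal: E = 1; n = 11.
Percentile rank = 100·(4 + 0.5·1)/11 = 100·4.5/11 = 40.91.

40.9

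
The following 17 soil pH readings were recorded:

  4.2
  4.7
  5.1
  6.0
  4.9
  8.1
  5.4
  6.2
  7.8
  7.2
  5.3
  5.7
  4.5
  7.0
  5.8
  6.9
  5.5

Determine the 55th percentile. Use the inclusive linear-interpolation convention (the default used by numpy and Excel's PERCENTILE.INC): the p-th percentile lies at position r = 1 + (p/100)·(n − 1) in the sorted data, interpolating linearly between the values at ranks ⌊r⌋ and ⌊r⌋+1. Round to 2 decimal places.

5.78

Sorted: 4.2, 4.5, 4.7, 4.9, 5.1, 5.3, 5.4, 5.5, 5.7, 5.8, 6.0, 6.2, 6.9, 7.0, 7.2, 7.8, 8.1.
n = 17.
r = 1 + (55/100)·(17 − 1) = 1 + 8.8 = 9.8.
Rank 9 is 5.7 and rank 10 is 5.8.
Interpolate: 5.7 + 0.8·(5.8 − 5.7) = 5.7 + 0.8·0.1 = 5.78.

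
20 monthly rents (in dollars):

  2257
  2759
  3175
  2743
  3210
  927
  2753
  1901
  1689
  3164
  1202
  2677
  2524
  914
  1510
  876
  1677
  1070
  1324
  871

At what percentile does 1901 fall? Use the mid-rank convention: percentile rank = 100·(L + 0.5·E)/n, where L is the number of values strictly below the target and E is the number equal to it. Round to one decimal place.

52.5

Sorted: 871, 876, 914, 927, 1070, 1202, 1324, 1510, 1677, 1689, 1901, 2257, 2524, 2677, 2743, 2753, 2759, 3164, 3175, 3210.
Count below 1901: L = 10; count equal: E = 1; n = 20.
Percentile rank = 100·(10 + 0.5·1)/20 = 100·10.5/20 = 52.5.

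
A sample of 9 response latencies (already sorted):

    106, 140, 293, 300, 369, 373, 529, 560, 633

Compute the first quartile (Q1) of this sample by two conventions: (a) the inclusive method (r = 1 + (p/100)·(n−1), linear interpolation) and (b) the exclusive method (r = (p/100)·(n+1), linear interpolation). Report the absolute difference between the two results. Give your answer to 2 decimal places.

n = 9.
(a) r = 3 → value at rank 3 = 293.
(b) r = 2.5; between ranks 2 (140) and 3 (293): 216.5.
|293 − 216.5| = 76.5.

76.50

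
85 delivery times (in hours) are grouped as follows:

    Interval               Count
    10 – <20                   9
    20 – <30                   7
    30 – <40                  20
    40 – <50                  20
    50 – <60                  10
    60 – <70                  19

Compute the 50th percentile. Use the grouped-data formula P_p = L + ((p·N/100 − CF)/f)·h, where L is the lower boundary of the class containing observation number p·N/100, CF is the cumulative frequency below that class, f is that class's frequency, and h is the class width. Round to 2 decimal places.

43.25

N = 85; target position k = 50/100 · 85 = 42.5.
Cumulative frequencies: 9, 16, 36, 56, 66, 85.
Observation 42.5 falls in the class 40 – <50.
L = 40, CF = 36, f = 20, h = 10.
P50 = 40 + ((42.5 − 36)/20)·10 = 40 + 3.25 = 43.25.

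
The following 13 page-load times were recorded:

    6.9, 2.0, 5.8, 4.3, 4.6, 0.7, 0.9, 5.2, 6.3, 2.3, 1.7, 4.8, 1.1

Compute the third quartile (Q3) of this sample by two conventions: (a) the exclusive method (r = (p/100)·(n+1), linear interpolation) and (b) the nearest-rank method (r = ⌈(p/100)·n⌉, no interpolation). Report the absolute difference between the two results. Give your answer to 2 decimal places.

0.30

Sorted: 0.7, 0.9, 1.1, 1.7, 2.0, 2.3, 4.3, 4.6, 4.8, 5.2, 5.8, 6.3, 6.9.
n = 13.
(a) r = 10.5; between ranks 10 (5.2) and 11 (5.8): 5.5.
(b) the nearest-rank method: rank 10 → 5.2.
|5.5 − 5.2| = 0.3.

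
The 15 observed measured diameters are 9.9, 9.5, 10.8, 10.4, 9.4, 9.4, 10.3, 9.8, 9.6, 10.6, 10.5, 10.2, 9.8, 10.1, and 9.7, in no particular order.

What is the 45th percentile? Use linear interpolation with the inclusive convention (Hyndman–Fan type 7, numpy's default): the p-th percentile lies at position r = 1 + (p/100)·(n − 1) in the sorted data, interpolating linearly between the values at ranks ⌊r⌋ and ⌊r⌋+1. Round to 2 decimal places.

Sorted: 9.4, 9.4, 9.5, 9.6, 9.7, 9.8, 9.8, 9.9, 10.1, 10.2, 10.3, 10.4, 10.5, 10.6, 10.8.
n = 15.
r = 1 + (45/100)·(15 − 1) = 1 + 6.3 = 7.3.
Rank 7 is 9.8 and rank 8 is 9.9.
Interpolate: 9.8 + 0.3·(9.9 − 9.8) = 9.8 + 0.3·0.1 = 9.83.

9.83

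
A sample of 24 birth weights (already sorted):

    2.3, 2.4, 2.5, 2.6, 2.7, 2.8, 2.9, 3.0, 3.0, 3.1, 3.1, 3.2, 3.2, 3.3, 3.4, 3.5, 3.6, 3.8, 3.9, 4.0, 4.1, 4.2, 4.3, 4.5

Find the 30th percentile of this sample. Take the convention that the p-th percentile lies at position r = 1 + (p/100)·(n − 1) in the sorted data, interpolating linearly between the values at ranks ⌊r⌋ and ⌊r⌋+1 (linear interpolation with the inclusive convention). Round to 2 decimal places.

2.99

n = 24.
r = 1 + (30/100)·(24 − 1) = 1 + 6.9 = 7.9.
Rank 7 is 2.9 and rank 8 is 3.0.
Interpolate: 2.9 + 0.9·(3.0 − 2.9) = 2.9 + 0.9·0.1 = 2.99.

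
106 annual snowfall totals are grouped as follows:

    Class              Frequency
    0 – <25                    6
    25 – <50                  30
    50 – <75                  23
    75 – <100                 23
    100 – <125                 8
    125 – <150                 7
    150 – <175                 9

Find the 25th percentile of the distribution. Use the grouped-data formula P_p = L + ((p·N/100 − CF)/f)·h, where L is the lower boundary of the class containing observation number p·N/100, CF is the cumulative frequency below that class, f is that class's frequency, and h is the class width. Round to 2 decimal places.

N = 106; target position k = 25/100 · 106 = 26.5.
Cumulative frequencies: 6, 36, 59, 82, 90, 97, 106.
Observation 26.5 falls in the class 25 – <50.
L = 25, CF = 6, f = 30, h = 25.
P25 = 25 + ((26.5 − 6)/30)·25 = 25 + 17.0833 = 42.0833.

42.08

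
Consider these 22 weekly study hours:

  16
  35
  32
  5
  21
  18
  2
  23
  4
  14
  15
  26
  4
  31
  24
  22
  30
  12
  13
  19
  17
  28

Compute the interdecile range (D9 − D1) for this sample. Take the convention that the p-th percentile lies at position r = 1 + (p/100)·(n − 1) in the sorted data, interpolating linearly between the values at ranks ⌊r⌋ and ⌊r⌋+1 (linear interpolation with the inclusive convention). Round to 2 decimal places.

26.80

Sorted: 2, 4, 4, 5, 12, 13, 14, 15, 16, 17, 18, 19, 21, 22, 23, 24, 26, 28, 30, 31, 32, 35.
n = 22.
P10: r = 3.1; ranks 3–4 are 4, 5; interpolating gives 4.1.
P90: r = 19.9; ranks 19–20 are 30, 31; interpolating gives 30.9.
Difference: 30.9 − 4.1 = 26.8.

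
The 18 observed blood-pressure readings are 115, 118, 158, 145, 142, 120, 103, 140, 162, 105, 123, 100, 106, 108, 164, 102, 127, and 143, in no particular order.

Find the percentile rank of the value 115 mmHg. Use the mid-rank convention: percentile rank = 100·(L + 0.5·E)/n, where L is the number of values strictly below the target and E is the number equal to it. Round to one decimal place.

36.1

Sorted: 100, 102, 103, 105, 106, 108, 115, 118, 120, 123, 127, 140, 142, 143, 145, 158, 162, 164.
Count below 115: L = 6; count equal: E = 1; n = 18.
Percentile rank = 100·(6 + 0.5·1)/18 = 100·6.5/18 = 36.11.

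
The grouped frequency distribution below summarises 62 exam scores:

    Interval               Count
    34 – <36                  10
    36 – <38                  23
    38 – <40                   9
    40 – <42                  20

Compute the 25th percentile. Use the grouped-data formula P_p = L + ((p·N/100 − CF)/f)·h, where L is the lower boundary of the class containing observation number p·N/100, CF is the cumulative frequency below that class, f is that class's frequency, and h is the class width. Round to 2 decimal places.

36.48

N = 62; target position k = 25/100 · 62 = 15.5.
Cumulative frequencies: 10, 33, 42, 62.
Observation 15.5 falls in the class 36 – <38.
L = 36, CF = 10, f = 23, h = 2.
P25 = 36 + ((15.5 − 10)/23)·2 = 36 + 0.478261 = 36.4783.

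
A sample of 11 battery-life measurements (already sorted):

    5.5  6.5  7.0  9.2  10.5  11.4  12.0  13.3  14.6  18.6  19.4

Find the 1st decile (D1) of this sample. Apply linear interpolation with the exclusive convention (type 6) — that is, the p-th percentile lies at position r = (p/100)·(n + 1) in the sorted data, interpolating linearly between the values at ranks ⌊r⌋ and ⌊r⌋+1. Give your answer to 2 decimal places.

5.70

n = 11.
r = (10/100)·(11 + 1) = 1.2.
Rank 1 is 5.5 and rank 2 is 6.5.
Interpolate: 5.5 + 0.2·(6.5 − 5.5) = 5.5 + 0.2·1 = 5.7.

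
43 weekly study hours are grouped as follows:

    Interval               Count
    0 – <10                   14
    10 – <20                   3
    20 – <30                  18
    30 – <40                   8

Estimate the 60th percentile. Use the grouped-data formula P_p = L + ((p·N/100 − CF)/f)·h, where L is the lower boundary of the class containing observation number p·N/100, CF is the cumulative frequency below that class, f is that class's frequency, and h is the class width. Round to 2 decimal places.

N = 43; target position k = 60/100 · 43 = 25.8.
Cumulative frequencies: 14, 17, 35, 43.
Observation 25.8 falls in the class 20 – <30.
L = 20, CF = 17, f = 18, h = 10.
P60 = 20 + ((25.8 − 17)/18)·10 = 20 + 4.88889 = 24.8889.

24.89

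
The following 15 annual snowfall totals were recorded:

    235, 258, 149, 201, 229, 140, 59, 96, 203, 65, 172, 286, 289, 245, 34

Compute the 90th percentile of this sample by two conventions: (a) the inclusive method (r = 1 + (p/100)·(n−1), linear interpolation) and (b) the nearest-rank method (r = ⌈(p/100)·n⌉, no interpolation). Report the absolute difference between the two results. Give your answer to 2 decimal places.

Sorted: 34, 59, 65, 96, 140, 149, 172, 201, 203, 229, 235, 245, 258, 286, 289.
n = 15.
(a) r = 13.6; between ranks 13 (258) and 14 (286): 274.8.
(b) the nearest-rank method: rank 14 → 286.
|274.8 − 286| = 11.2.

11.20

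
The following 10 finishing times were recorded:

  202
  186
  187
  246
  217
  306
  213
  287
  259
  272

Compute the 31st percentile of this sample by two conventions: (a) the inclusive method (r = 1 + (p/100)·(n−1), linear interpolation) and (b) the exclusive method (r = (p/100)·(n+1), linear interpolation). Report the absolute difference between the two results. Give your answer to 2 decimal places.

4.18

Sorted: 186, 187, 202, 213, 217, 246, 259, 272, 287, 306.
n = 10.
(a) r = 3.79; between ranks 3 (202) and 4 (213): 210.69.
(b) r = 3.41; between ranks 3 (202) and 4 (213): 206.51.
|210.69 − 206.51| = 4.18.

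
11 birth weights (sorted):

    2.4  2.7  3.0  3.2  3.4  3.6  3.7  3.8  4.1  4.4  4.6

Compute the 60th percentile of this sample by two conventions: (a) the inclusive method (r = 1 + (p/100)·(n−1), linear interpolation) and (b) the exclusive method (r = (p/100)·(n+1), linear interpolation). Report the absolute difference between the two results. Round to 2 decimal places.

0.02

n = 11.
(a) r = 7 → value at rank 7 = 3.7.
(b) r = 7.2; between ranks 7 (3.7) and 8 (3.8): 3.72.
|3.7 − 3.72| = 0.02.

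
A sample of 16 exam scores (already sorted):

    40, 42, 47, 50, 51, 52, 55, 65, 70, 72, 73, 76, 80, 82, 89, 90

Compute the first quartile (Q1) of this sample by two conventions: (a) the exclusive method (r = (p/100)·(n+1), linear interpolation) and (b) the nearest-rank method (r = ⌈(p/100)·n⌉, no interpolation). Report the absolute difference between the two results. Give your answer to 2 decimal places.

n = 16.
(a) r = 4.25; between ranks 4 (50) and 5 (51): 50.25.
(b) the nearest-rank method: rank 4 → 50.
|50.25 − 50| = 0.25.

0.25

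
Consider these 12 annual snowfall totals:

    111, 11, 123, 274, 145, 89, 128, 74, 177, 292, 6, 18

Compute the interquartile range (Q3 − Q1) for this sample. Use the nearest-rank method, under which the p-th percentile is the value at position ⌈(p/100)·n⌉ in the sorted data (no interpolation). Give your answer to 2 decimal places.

127.00

Sorted: 6, 11, 18, 74, 89, 111, 123, 128, 145, 177, 274, 292.
n = 12.
P25: rank ⌈25/100·12⌉ = 3 → 18.
P75: rank ⌈75/100·12⌉ = 9 → 145.
Difference: 145 − 18 = 127.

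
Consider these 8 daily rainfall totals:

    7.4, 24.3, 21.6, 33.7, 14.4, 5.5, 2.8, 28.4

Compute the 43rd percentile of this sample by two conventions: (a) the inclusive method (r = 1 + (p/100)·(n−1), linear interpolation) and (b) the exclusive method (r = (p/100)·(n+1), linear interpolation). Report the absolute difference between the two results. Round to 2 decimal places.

Sorted: 2.8, 5.5, 7.4, 14.4, 21.6, 24.3, 28.4, 33.7.
n = 8.
(a) r = 4.01; between ranks 4 (14.4) and 5 (21.6): 14.472.
(b) r = 3.87; between ranks 3 (7.4) and 4 (14.4): 13.49.
|14.472 − 13.49| = 0.982.

0.98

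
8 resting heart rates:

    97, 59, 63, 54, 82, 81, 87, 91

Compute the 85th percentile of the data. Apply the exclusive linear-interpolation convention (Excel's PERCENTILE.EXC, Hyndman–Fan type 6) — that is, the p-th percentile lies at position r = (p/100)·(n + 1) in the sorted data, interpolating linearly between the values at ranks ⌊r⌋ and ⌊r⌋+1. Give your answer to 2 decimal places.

94.90

Sorted: 54, 59, 63, 81, 82, 87, 91, 97.
n = 8.
r = (85/100)·(8 + 1) = 7.65.
Rank 7 is 91 and rank 8 is 97.
Interpolate: 91 + 0.65·(97 − 91) = 91 + 0.65·6 = 94.9.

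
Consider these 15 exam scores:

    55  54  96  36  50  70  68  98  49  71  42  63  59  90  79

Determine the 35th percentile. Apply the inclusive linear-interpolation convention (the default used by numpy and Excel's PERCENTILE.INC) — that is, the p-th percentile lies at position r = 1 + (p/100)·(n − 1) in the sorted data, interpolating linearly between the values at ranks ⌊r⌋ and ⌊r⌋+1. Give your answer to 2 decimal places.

Sorted: 36, 42, 49, 50, 54, 55, 59, 63, 68, 70, 71, 79, 90, 96, 98.
n = 15.
r = 1 + (35/100)·(15 − 1) = 1 + 4.9 = 5.9.
Rank 5 is 54 and rank 6 is 55.
Interpolate: 54 + 0.9·(55 − 54) = 54 + 0.9·1 = 54.9.

54.90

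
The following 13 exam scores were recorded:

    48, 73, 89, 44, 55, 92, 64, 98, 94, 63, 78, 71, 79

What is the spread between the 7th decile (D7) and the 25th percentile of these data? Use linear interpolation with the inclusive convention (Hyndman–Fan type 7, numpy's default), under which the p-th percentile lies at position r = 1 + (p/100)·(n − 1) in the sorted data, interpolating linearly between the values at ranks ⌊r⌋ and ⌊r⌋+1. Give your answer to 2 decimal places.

Sorted: 44, 48, 55, 63, 64, 71, 73, 78, 79, 89, 92, 94, 98.
n = 13.
P25: r = 4 (integer) → 63.
P70: r = 9.4; ranks 9–10 are 79, 89; interpolating gives 83.
Difference: 83 − 63 = 20.

20.00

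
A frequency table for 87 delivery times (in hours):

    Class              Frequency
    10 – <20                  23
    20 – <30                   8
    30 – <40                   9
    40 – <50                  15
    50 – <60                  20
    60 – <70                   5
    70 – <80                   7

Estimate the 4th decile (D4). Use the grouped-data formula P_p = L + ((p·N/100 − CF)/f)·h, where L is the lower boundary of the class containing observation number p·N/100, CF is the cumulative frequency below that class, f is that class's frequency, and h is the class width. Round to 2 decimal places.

N = 87; target position k = 40/100 · 87 = 34.8.
Cumulative frequencies: 23, 31, 40, 55, 75, 80, 87.
Observation 34.8 falls in the class 30 – <40.
L = 30, CF = 31, f = 9, h = 10.
P40 = 30 + ((34.8 − 31)/9)·10 = 30 + 4.22222 = 34.2222.

34.22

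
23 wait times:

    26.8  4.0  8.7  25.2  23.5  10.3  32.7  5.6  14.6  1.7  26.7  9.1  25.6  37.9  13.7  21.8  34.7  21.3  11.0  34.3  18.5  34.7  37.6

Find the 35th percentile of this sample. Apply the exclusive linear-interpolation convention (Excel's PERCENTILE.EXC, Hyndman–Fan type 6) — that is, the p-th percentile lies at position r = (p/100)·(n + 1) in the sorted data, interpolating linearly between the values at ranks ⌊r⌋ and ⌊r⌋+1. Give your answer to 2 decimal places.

14.06

Sorted: 1.7, 4.0, 5.6, 8.7, 9.1, 10.3, 11.0, 13.7, 14.6, 18.5, 21.3, 21.8, 23.5, 25.2, 25.6, 26.7, 26.8, 32.7, 34.3, 34.7, 34.7, 37.6, 37.9.
n = 23.
r = (35/100)·(23 + 1) = 8.4.
Rank 8 is 13.7 and rank 9 is 14.6.
Interpolate: 13.7 + 0.4·(14.6 − 13.7) = 13.7 + 0.4·0.9 = 14.06.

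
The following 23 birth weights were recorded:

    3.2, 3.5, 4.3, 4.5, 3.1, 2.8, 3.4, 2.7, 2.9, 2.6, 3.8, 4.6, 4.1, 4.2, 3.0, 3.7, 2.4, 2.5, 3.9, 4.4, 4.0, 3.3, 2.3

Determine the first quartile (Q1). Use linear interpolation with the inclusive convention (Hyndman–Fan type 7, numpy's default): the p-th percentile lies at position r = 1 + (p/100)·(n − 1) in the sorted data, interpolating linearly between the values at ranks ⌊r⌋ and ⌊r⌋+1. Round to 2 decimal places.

2.85

Sorted: 2.3, 2.4, 2.5, 2.6, 2.7, 2.8, 2.9, 3.0, 3.1, 3.2, 3.3, 3.4, 3.5, 3.7, 3.8, 3.9, 4.0, 4.1, 4.2, 4.3, 4.4, 4.5, 4.6.
n = 23.
r = 1 + (25/100)·(23 − 1) = 1 + 5.5 = 6.5.
Rank 6 is 2.8 and rank 7 is 2.9.
Interpolate: 2.8 + 0.5·(2.9 − 2.8) = 2.8 + 0.5·0.1 = 2.85.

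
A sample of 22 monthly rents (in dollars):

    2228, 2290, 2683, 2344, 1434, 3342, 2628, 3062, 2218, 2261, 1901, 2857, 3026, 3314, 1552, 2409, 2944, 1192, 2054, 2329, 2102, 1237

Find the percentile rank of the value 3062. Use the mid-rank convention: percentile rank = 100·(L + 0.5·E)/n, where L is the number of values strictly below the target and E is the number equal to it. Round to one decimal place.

Sorted: 1192, 1237, 1434, 1552, 1901, 2054, 2102, 2218, 2228, 2261, 2290, 2329, 2344, 2409, 2628, 2683, 2857, 2944, 3026, 3062, 3314, 3342.
Count below 3062: L = 19; count equal: E = 1; n = 22.
Percentile rank = 100·(19 + 0.5·1)/22 = 100·19.5/22 = 88.64.

88.6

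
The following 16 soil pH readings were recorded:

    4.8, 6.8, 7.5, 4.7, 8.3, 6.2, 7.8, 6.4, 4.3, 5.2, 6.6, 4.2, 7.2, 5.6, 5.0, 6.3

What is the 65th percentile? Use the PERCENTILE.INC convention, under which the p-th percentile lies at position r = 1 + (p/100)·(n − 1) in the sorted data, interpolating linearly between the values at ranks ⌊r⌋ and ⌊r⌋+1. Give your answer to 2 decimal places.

6.55

Sorted: 4.2, 4.3, 4.7, 4.8, 5.0, 5.2, 5.6, 6.2, 6.3, 6.4, 6.6, 6.8, 7.2, 7.5, 7.8, 8.3.
n = 16.
r = 1 + (65/100)·(16 − 1) = 1 + 9.75 = 10.75.
Rank 10 is 6.4 and rank 11 is 6.6.
Interpolate: 6.4 + 0.75·(6.6 − 6.4) = 6.4 + 0.75·0.2 = 6.55.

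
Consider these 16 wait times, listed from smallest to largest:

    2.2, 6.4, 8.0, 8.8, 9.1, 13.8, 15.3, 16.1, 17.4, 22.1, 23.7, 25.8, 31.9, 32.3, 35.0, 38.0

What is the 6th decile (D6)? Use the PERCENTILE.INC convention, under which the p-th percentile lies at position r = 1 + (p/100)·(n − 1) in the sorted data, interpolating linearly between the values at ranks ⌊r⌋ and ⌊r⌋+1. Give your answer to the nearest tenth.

22.1

n = 16.
r = 1 + (60/100)·(16 − 1) = 1 + 9 = 10.
r is an integer, so P60 is the value at rank 10: 22.1.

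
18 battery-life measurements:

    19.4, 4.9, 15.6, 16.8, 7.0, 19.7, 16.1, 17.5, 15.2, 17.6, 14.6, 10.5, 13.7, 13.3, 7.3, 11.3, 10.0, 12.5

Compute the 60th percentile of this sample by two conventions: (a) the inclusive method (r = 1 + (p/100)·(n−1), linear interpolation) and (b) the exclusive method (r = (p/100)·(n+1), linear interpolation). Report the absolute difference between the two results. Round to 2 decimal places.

Sorted: 4.9, 7.0, 7.3, 10.0, 10.5, 11.3, 12.5, 13.3, 13.7, 14.6, 15.2, 15.6, 16.1, 16.8, 17.5, 17.6, 19.4, 19.7.
n = 18.
(a) r = 11.2; between ranks 11 (15.2) and 12 (15.6): 15.28.
(b) r = 11.4; between ranks 11 (15.2) and 12 (15.6): 15.36.
|15.28 − 15.36| = 0.08.

0.08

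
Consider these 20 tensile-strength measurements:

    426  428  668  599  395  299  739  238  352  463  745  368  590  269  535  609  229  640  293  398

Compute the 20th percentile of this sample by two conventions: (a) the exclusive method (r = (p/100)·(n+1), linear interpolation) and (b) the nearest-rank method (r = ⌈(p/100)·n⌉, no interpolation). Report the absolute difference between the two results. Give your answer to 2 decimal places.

Sorted: 229, 238, 269, 293, 299, 352, 368, 395, 398, 426, 428, 463, 535, 590, 599, 609, 640, 668, 739, 745.
n = 20.
(a) r = 4.2; between ranks 4 (293) and 5 (299): 294.2.
(b) the nearest-rank method: rank 4 → 293.
|294.2 − 293| = 1.2.

1.20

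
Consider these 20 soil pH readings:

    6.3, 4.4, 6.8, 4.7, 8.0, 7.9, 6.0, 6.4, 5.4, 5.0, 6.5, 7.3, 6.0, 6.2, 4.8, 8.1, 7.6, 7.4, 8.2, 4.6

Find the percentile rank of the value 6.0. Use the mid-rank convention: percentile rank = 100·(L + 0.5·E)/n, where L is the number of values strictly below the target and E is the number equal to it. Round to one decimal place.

Sorted: 4.4, 4.6, 4.7, 4.8, 5.0, 5.4, 6.0, 6.0, 6.2, 6.3, 6.4, 6.5, 6.8, 7.3, 7.4, 7.6, 7.9, 8.0, 8.1, 8.2.
Count below 6.0: L = 6; count equal: E = 2; n = 20.
Percentile rank = 100·(6 + 0.5·2)/20 = 100·7/20 = 35.

35.0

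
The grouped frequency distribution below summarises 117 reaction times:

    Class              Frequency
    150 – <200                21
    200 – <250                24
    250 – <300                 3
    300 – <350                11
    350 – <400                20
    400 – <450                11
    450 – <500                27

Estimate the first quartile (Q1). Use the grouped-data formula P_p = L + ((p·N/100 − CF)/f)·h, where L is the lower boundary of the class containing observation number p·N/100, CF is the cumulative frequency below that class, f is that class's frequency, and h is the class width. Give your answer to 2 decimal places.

217.19

N = 117; target position k = 25/100 · 117 = 29.25.
Cumulative frequencies: 21, 45, 48, 59, 79, 90, 117.
Observation 29.25 falls in the class 200 – <250.
L = 200, CF = 21, f = 24, h = 50.
P25 = 200 + ((29.25 − 21)/24)·50 = 200 + 17.1875 = 217.188.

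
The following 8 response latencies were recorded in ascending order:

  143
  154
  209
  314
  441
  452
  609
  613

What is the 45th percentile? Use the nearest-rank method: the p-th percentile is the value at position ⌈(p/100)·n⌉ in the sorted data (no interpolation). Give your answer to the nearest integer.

314

n = 8.
Position = ⌈45/100 · 8⌉ = ⌈3.6⌉ = 4.
The value at rank 4 is 314.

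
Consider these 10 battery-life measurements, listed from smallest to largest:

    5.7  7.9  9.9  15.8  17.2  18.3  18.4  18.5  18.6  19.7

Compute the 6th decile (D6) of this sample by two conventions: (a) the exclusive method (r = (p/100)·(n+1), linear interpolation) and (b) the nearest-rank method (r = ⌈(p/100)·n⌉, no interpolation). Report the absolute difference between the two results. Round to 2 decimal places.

n = 10.
(a) r = 6.6; between ranks 6 (18.3) and 7 (18.4): 18.36.
(b) the nearest-rank method: rank 6 → 18.3.
|18.36 − 18.3| = 0.06.

0.06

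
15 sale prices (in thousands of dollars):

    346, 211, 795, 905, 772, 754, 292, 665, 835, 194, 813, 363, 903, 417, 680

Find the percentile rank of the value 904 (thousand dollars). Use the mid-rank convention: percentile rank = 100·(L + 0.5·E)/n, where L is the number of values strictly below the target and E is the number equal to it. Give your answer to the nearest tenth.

Sorted: 194, 211, 292, 346, 363, 417, 665, 680, 754, 772, 795, 813, 835, 903, 905.
Count below 904: L = 14; count equal: E = 0; n = 15.
Percentile rank = 100·(14 + 0.5·0)/15 = 100·14/15 = 93.33.

93.3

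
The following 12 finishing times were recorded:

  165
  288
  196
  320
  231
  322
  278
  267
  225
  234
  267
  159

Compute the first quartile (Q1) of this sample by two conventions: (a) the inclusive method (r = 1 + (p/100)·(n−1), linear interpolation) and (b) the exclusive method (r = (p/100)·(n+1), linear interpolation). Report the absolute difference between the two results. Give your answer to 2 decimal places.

14.50

Sorted: 159, 165, 196, 225, 231, 234, 267, 267, 278, 288, 320, 322.
n = 12.
(a) r = 3.75; between ranks 3 (196) and 4 (225): 217.75.
(b) r = 3.25; between ranks 3 (196) and 4 (225): 203.25.
|217.75 − 203.25| = 14.5.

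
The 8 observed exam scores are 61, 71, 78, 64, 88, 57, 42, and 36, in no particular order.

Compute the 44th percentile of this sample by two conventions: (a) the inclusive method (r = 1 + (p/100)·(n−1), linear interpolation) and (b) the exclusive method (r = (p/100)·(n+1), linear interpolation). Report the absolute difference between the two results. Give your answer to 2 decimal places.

0.40

Sorted: 36, 42, 57, 61, 64, 71, 78, 88.
n = 8.
(a) r = 4.08; between ranks 4 (61) and 5 (64): 61.24.
(b) r = 3.96; between ranks 3 (57) and 4 (61): 60.84.
|61.24 − 60.84| = 0.4.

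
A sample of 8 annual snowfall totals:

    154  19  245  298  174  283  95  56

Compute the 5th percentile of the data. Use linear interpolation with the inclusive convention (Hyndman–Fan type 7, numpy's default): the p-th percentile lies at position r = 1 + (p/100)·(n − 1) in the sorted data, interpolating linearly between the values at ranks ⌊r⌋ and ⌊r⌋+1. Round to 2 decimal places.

Sorted: 19, 56, 95, 154, 174, 245, 283, 298.
n = 8.
r = 1 + (5/100)·(8 − 1) = 1 + 0.35 = 1.35.
Rank 1 is 19 and rank 2 is 56.
Interpolate: 19 + 0.35·(56 − 19) = 19 + 0.35·37 = 31.95.

31.95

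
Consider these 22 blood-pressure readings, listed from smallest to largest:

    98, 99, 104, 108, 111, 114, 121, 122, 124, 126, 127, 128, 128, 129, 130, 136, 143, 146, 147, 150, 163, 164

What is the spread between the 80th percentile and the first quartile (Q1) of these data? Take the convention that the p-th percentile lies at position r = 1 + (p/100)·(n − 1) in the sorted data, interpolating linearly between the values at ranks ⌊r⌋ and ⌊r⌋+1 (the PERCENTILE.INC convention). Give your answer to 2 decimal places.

29.65

n = 22.
P25: r = 6.25; ranks 6–7 are 114, 121; interpolating gives 115.75.
P80: r = 17.8; ranks 17–18 are 143, 146; interpolating gives 145.4.
Difference: 145.4 − 115.75 = 29.65.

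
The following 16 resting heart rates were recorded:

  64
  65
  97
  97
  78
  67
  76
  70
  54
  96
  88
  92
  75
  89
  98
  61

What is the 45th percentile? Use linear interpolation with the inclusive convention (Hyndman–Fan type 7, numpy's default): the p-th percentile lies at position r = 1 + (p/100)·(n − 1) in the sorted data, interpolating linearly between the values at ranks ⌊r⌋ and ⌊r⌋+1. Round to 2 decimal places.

75.75

Sorted: 54, 61, 64, 65, 67, 70, 75, 76, 78, 88, 89, 92, 96, 97, 97, 98.
n = 16.
r = 1 + (45/100)·(16 − 1) = 1 + 6.75 = 7.75.
Rank 7 is 75 and rank 8 is 76.
Interpolate: 75 + 0.75·(76 − 75) = 75 + 0.75·1 = 75.75.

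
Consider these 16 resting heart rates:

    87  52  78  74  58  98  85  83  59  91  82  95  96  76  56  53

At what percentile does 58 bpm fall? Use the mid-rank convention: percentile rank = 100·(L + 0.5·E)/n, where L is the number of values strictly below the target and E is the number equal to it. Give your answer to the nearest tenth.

Sorted: 52, 53, 56, 58, 59, 74, 76, 78, 82, 83, 85, 87, 91, 95, 96, 98.
Count below 58: L = 3; count equal: E = 1; n = 16.
Percentile rank = 100·(3 + 0.5·1)/16 = 100·3.5/16 = 21.88.

21.9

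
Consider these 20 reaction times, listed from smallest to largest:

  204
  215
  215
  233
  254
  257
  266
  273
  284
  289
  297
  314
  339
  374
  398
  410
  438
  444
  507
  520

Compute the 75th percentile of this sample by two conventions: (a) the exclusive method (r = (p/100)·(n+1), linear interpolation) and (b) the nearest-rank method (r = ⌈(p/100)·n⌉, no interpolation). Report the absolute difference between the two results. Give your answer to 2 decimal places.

9.00

n = 20.
(a) r = 15.75; between ranks 15 (398) and 16 (410): 407.
(b) the nearest-rank method: rank 15 → 398.
|407 − 398| = 9.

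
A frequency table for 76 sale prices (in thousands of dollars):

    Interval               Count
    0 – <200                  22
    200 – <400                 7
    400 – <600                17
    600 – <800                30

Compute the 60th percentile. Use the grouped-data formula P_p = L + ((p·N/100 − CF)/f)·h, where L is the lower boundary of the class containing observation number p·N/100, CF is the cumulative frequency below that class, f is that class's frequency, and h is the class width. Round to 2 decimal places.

595.29

N = 76; target position k = 60/100 · 76 = 45.6.
Cumulative frequencies: 22, 29, 46, 76.
Observation 45.6 falls in the class 400 – <600.
L = 400, CF = 29, f = 17, h = 200.
P60 = 400 + ((45.6 − 29)/17)·200 = 400 + 195.294 = 595.294.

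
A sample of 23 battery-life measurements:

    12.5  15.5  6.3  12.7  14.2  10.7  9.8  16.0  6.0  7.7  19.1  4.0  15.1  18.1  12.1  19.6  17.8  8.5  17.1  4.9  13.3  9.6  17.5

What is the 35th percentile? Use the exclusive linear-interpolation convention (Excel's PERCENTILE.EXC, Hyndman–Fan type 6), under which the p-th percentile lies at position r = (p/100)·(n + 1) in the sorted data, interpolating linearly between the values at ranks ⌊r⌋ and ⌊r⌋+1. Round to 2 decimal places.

Sorted: 4.0, 4.9, 6.0, 6.3, 7.7, 8.5, 9.6, 9.8, 10.7, 12.1, 12.5, 12.7, 13.3, 14.2, 15.1, 15.5, 16.0, 17.1, 17.5, 17.8, 18.1, 19.1, 19.6.
n = 23.
r = (35/100)·(23 + 1) = 8.4.
Rank 8 is 9.8 and rank 9 is 10.7.
Interpolate: 9.8 + 0.4·(10.7 − 9.8) = 9.8 + 0.4·0.9 = 10.16.

10.16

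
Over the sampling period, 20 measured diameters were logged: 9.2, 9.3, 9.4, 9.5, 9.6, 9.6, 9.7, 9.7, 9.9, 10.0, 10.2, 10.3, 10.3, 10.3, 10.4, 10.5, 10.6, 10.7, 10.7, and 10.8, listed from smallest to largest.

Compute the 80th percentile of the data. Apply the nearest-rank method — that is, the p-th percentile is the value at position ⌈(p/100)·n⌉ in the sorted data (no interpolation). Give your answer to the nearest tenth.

n = 20.
Position = ⌈80/100 · 20⌉ = ⌈16⌉ = 16.
The value at rank 16 is 10.5.

10.5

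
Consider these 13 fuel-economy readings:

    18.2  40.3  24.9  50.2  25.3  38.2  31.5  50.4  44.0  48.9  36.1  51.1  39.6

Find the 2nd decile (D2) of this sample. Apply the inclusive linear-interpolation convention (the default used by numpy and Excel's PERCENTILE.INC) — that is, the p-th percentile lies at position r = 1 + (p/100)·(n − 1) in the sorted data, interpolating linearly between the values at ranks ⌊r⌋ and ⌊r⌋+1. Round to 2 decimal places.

Sorted: 18.2, 24.9, 25.3, 31.5, 36.1, 38.2, 39.6, 40.3, 44.0, 48.9, 50.2, 50.4, 51.1.
n = 13.
r = 1 + (20/100)·(13 − 1) = 1 + 2.4 = 3.4.
Rank 3 is 25.3 and rank 4 is 31.5.
Interpolate: 25.3 + 0.4·(31.5 − 25.3) = 25.3 + 0.4·6.2 = 27.78.

27.78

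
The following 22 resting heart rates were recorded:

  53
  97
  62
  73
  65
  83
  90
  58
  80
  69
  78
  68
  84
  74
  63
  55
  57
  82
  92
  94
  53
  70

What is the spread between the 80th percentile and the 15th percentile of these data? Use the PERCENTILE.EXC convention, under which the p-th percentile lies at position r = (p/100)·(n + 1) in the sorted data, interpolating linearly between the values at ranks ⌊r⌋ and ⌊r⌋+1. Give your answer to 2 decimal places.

Sorted: 53, 53, 55, 57, 58, 62, 63, 65, 68, 69, 70, 73, 74, 78, 80, 82, 83, 84, 90, 92, 94, 97.
n = 22.
P15: r = 3.45; ranks 3–4 are 55, 57; interpolating gives 55.9.
P80: r = 18.4; ranks 18–19 are 84, 90; interpolating gives 86.4.
Difference: 86.4 − 55.9 = 30.5.

30.50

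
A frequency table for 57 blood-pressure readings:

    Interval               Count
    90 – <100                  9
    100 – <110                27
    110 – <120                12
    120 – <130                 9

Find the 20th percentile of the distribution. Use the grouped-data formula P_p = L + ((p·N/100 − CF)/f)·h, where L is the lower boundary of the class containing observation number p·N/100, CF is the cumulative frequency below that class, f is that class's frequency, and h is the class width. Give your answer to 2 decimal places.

100.89

N = 57; target position k = 20/100 · 57 = 11.4.
Cumulative frequencies: 9, 36, 48, 57.
Observation 11.4 falls in the class 100 – <110.
L = 100, CF = 9, f = 27, h = 10.
P20 = 100 + ((11.4 − 9)/27)·10 = 100 + 0.888889 = 100.889.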